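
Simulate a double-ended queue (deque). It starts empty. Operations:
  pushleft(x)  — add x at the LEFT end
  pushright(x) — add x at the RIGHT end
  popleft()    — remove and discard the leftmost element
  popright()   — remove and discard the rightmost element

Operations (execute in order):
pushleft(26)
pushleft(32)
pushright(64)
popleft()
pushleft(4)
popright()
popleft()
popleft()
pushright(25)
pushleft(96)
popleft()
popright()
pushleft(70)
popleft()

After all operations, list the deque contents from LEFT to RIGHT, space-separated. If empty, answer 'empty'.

pushleft(26): [26]
pushleft(32): [32, 26]
pushright(64): [32, 26, 64]
popleft(): [26, 64]
pushleft(4): [4, 26, 64]
popright(): [4, 26]
popleft(): [26]
popleft(): []
pushright(25): [25]
pushleft(96): [96, 25]
popleft(): [25]
popright(): []
pushleft(70): [70]
popleft(): []

Answer: empty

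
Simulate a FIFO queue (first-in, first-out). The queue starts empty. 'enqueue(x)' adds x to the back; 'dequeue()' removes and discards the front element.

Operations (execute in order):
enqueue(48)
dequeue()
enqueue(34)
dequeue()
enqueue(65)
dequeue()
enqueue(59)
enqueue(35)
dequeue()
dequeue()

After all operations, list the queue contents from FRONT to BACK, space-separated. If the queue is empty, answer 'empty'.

Answer: empty

Derivation:
enqueue(48): [48]
dequeue(): []
enqueue(34): [34]
dequeue(): []
enqueue(65): [65]
dequeue(): []
enqueue(59): [59]
enqueue(35): [59, 35]
dequeue(): [35]
dequeue(): []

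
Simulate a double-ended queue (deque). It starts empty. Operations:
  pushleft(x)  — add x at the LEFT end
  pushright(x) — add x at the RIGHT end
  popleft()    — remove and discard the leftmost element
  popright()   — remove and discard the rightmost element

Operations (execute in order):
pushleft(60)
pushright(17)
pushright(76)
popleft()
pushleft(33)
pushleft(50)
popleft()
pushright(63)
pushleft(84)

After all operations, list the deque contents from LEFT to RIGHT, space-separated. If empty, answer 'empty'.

pushleft(60): [60]
pushright(17): [60, 17]
pushright(76): [60, 17, 76]
popleft(): [17, 76]
pushleft(33): [33, 17, 76]
pushleft(50): [50, 33, 17, 76]
popleft(): [33, 17, 76]
pushright(63): [33, 17, 76, 63]
pushleft(84): [84, 33, 17, 76, 63]

Answer: 84 33 17 76 63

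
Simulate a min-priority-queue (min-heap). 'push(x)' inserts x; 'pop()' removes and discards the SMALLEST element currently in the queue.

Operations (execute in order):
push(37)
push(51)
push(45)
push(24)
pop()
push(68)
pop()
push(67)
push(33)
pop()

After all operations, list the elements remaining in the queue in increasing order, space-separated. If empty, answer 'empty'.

push(37): heap contents = [37]
push(51): heap contents = [37, 51]
push(45): heap contents = [37, 45, 51]
push(24): heap contents = [24, 37, 45, 51]
pop() → 24: heap contents = [37, 45, 51]
push(68): heap contents = [37, 45, 51, 68]
pop() → 37: heap contents = [45, 51, 68]
push(67): heap contents = [45, 51, 67, 68]
push(33): heap contents = [33, 45, 51, 67, 68]
pop() → 33: heap contents = [45, 51, 67, 68]

Answer: 45 51 67 68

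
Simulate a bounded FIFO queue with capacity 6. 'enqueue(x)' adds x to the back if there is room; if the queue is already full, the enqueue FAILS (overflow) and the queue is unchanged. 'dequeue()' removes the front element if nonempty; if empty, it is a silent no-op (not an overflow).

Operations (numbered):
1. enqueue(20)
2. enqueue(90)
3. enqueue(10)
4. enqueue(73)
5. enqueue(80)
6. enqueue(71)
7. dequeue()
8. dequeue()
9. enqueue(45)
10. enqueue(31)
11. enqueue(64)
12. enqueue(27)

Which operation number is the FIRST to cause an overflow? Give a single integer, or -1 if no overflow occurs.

Answer: 11

Derivation:
1. enqueue(20): size=1
2. enqueue(90): size=2
3. enqueue(10): size=3
4. enqueue(73): size=4
5. enqueue(80): size=5
6. enqueue(71): size=6
7. dequeue(): size=5
8. dequeue(): size=4
9. enqueue(45): size=5
10. enqueue(31): size=6
11. enqueue(64): size=6=cap → OVERFLOW (fail)
12. enqueue(27): size=6=cap → OVERFLOW (fail)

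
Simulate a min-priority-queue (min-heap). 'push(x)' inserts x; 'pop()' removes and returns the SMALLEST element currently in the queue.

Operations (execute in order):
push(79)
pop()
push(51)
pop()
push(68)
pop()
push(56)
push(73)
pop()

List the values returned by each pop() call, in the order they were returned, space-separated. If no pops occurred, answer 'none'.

Answer: 79 51 68 56

Derivation:
push(79): heap contents = [79]
pop() → 79: heap contents = []
push(51): heap contents = [51]
pop() → 51: heap contents = []
push(68): heap contents = [68]
pop() → 68: heap contents = []
push(56): heap contents = [56]
push(73): heap contents = [56, 73]
pop() → 56: heap contents = [73]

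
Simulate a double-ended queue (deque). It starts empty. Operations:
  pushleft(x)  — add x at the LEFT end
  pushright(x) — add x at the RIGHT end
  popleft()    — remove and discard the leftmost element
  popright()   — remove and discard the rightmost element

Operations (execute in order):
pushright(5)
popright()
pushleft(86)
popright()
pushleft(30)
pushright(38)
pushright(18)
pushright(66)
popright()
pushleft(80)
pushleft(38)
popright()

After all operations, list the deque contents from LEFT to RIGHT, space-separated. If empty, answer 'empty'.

pushright(5): [5]
popright(): []
pushleft(86): [86]
popright(): []
pushleft(30): [30]
pushright(38): [30, 38]
pushright(18): [30, 38, 18]
pushright(66): [30, 38, 18, 66]
popright(): [30, 38, 18]
pushleft(80): [80, 30, 38, 18]
pushleft(38): [38, 80, 30, 38, 18]
popright(): [38, 80, 30, 38]

Answer: 38 80 30 38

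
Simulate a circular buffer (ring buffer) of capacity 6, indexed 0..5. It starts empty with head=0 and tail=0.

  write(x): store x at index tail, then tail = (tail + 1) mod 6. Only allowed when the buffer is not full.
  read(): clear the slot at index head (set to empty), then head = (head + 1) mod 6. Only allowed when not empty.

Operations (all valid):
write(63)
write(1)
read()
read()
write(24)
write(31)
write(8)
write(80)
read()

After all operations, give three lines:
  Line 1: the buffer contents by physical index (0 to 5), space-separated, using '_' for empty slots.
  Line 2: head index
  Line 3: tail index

Answer: _ _ _ 31 8 80
3
0

Derivation:
write(63): buf=[63 _ _ _ _ _], head=0, tail=1, size=1
write(1): buf=[63 1 _ _ _ _], head=0, tail=2, size=2
read(): buf=[_ 1 _ _ _ _], head=1, tail=2, size=1
read(): buf=[_ _ _ _ _ _], head=2, tail=2, size=0
write(24): buf=[_ _ 24 _ _ _], head=2, tail=3, size=1
write(31): buf=[_ _ 24 31 _ _], head=2, tail=4, size=2
write(8): buf=[_ _ 24 31 8 _], head=2, tail=5, size=3
write(80): buf=[_ _ 24 31 8 80], head=2, tail=0, size=4
read(): buf=[_ _ _ 31 8 80], head=3, tail=0, size=3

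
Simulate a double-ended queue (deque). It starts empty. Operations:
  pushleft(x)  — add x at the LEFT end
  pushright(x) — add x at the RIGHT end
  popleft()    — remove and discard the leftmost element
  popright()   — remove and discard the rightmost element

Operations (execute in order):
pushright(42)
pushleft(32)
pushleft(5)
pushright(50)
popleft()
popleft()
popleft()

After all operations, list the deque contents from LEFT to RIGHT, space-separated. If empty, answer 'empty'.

pushright(42): [42]
pushleft(32): [32, 42]
pushleft(5): [5, 32, 42]
pushright(50): [5, 32, 42, 50]
popleft(): [32, 42, 50]
popleft(): [42, 50]
popleft(): [50]

Answer: 50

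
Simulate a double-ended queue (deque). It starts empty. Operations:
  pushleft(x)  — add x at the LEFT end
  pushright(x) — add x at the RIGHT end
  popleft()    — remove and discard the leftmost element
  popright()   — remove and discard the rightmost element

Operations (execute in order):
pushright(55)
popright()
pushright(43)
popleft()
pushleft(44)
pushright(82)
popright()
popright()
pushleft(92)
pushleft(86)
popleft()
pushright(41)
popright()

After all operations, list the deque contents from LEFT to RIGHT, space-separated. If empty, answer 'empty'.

pushright(55): [55]
popright(): []
pushright(43): [43]
popleft(): []
pushleft(44): [44]
pushright(82): [44, 82]
popright(): [44]
popright(): []
pushleft(92): [92]
pushleft(86): [86, 92]
popleft(): [92]
pushright(41): [92, 41]
popright(): [92]

Answer: 92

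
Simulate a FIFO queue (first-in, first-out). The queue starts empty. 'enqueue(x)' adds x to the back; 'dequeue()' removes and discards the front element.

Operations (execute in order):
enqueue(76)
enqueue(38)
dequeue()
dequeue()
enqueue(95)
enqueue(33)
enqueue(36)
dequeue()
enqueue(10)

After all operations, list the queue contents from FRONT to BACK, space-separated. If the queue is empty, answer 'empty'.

enqueue(76): [76]
enqueue(38): [76, 38]
dequeue(): [38]
dequeue(): []
enqueue(95): [95]
enqueue(33): [95, 33]
enqueue(36): [95, 33, 36]
dequeue(): [33, 36]
enqueue(10): [33, 36, 10]

Answer: 33 36 10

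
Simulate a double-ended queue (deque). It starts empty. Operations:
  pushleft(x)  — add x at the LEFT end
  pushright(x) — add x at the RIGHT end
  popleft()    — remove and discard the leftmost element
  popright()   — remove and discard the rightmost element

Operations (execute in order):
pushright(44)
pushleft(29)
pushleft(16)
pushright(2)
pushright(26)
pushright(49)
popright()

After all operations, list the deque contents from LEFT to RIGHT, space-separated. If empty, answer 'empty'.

Answer: 16 29 44 2 26

Derivation:
pushright(44): [44]
pushleft(29): [29, 44]
pushleft(16): [16, 29, 44]
pushright(2): [16, 29, 44, 2]
pushright(26): [16, 29, 44, 2, 26]
pushright(49): [16, 29, 44, 2, 26, 49]
popright(): [16, 29, 44, 2, 26]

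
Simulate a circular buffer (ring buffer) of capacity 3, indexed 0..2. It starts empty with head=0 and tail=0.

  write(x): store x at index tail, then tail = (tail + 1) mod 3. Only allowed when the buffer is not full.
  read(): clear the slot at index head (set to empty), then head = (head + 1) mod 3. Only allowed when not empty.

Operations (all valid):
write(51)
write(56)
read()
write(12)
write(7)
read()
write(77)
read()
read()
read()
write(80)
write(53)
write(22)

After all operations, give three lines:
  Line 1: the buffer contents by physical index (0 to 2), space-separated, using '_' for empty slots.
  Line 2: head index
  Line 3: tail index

write(51): buf=[51 _ _], head=0, tail=1, size=1
write(56): buf=[51 56 _], head=0, tail=2, size=2
read(): buf=[_ 56 _], head=1, tail=2, size=1
write(12): buf=[_ 56 12], head=1, tail=0, size=2
write(7): buf=[7 56 12], head=1, tail=1, size=3
read(): buf=[7 _ 12], head=2, tail=1, size=2
write(77): buf=[7 77 12], head=2, tail=2, size=3
read(): buf=[7 77 _], head=0, tail=2, size=2
read(): buf=[_ 77 _], head=1, tail=2, size=1
read(): buf=[_ _ _], head=2, tail=2, size=0
write(80): buf=[_ _ 80], head=2, tail=0, size=1
write(53): buf=[53 _ 80], head=2, tail=1, size=2
write(22): buf=[53 22 80], head=2, tail=2, size=3

Answer: 53 22 80
2
2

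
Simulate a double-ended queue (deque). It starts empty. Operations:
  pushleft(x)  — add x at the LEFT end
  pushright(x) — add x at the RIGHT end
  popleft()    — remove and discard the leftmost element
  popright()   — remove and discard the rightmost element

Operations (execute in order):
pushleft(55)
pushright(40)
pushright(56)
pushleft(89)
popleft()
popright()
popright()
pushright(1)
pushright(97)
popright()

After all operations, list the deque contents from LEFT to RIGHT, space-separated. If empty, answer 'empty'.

pushleft(55): [55]
pushright(40): [55, 40]
pushright(56): [55, 40, 56]
pushleft(89): [89, 55, 40, 56]
popleft(): [55, 40, 56]
popright(): [55, 40]
popright(): [55]
pushright(1): [55, 1]
pushright(97): [55, 1, 97]
popright(): [55, 1]

Answer: 55 1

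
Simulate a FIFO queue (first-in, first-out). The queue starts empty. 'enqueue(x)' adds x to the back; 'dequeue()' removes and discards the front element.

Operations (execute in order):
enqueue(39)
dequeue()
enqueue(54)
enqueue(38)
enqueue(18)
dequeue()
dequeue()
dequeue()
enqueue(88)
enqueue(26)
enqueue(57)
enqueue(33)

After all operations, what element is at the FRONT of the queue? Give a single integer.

Answer: 88

Derivation:
enqueue(39): queue = [39]
dequeue(): queue = []
enqueue(54): queue = [54]
enqueue(38): queue = [54, 38]
enqueue(18): queue = [54, 38, 18]
dequeue(): queue = [38, 18]
dequeue(): queue = [18]
dequeue(): queue = []
enqueue(88): queue = [88]
enqueue(26): queue = [88, 26]
enqueue(57): queue = [88, 26, 57]
enqueue(33): queue = [88, 26, 57, 33]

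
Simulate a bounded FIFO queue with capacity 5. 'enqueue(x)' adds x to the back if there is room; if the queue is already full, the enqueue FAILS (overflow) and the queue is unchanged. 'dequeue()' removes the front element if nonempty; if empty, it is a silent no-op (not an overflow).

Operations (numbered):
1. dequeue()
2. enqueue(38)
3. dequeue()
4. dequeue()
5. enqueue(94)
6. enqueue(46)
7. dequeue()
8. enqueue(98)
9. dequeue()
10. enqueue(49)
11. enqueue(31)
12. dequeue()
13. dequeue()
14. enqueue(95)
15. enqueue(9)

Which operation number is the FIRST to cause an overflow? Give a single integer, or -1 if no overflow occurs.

Answer: -1

Derivation:
1. dequeue(): empty, no-op, size=0
2. enqueue(38): size=1
3. dequeue(): size=0
4. dequeue(): empty, no-op, size=0
5. enqueue(94): size=1
6. enqueue(46): size=2
7. dequeue(): size=1
8. enqueue(98): size=2
9. dequeue(): size=1
10. enqueue(49): size=2
11. enqueue(31): size=3
12. dequeue(): size=2
13. dequeue(): size=1
14. enqueue(95): size=2
15. enqueue(9): size=3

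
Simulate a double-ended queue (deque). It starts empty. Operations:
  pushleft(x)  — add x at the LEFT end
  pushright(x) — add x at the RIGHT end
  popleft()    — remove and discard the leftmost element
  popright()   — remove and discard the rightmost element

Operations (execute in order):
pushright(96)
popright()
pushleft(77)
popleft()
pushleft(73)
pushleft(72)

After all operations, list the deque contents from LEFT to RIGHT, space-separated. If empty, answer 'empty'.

Answer: 72 73

Derivation:
pushright(96): [96]
popright(): []
pushleft(77): [77]
popleft(): []
pushleft(73): [73]
pushleft(72): [72, 73]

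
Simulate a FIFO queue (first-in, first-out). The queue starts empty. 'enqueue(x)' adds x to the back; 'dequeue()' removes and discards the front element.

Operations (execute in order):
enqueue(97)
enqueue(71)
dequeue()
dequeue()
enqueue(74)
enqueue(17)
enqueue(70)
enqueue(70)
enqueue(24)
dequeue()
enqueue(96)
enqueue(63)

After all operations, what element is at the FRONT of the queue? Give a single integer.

enqueue(97): queue = [97]
enqueue(71): queue = [97, 71]
dequeue(): queue = [71]
dequeue(): queue = []
enqueue(74): queue = [74]
enqueue(17): queue = [74, 17]
enqueue(70): queue = [74, 17, 70]
enqueue(70): queue = [74, 17, 70, 70]
enqueue(24): queue = [74, 17, 70, 70, 24]
dequeue(): queue = [17, 70, 70, 24]
enqueue(96): queue = [17, 70, 70, 24, 96]
enqueue(63): queue = [17, 70, 70, 24, 96, 63]

Answer: 17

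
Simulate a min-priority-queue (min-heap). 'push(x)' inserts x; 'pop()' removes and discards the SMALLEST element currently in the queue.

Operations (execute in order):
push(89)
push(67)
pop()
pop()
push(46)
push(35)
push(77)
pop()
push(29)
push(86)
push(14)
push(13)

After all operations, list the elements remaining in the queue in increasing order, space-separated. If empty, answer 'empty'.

Answer: 13 14 29 46 77 86

Derivation:
push(89): heap contents = [89]
push(67): heap contents = [67, 89]
pop() → 67: heap contents = [89]
pop() → 89: heap contents = []
push(46): heap contents = [46]
push(35): heap contents = [35, 46]
push(77): heap contents = [35, 46, 77]
pop() → 35: heap contents = [46, 77]
push(29): heap contents = [29, 46, 77]
push(86): heap contents = [29, 46, 77, 86]
push(14): heap contents = [14, 29, 46, 77, 86]
push(13): heap contents = [13, 14, 29, 46, 77, 86]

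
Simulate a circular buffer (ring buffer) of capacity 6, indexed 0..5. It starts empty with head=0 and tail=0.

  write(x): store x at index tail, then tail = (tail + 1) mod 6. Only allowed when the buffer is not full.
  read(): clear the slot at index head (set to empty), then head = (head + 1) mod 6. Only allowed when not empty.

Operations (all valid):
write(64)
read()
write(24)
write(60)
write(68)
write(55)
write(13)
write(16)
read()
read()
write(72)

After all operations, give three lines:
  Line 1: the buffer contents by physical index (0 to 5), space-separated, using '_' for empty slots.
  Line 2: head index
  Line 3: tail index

write(64): buf=[64 _ _ _ _ _], head=0, tail=1, size=1
read(): buf=[_ _ _ _ _ _], head=1, tail=1, size=0
write(24): buf=[_ 24 _ _ _ _], head=1, tail=2, size=1
write(60): buf=[_ 24 60 _ _ _], head=1, tail=3, size=2
write(68): buf=[_ 24 60 68 _ _], head=1, tail=4, size=3
write(55): buf=[_ 24 60 68 55 _], head=1, tail=5, size=4
write(13): buf=[_ 24 60 68 55 13], head=1, tail=0, size=5
write(16): buf=[16 24 60 68 55 13], head=1, tail=1, size=6
read(): buf=[16 _ 60 68 55 13], head=2, tail=1, size=5
read(): buf=[16 _ _ 68 55 13], head=3, tail=1, size=4
write(72): buf=[16 72 _ 68 55 13], head=3, tail=2, size=5

Answer: 16 72 _ 68 55 13
3
2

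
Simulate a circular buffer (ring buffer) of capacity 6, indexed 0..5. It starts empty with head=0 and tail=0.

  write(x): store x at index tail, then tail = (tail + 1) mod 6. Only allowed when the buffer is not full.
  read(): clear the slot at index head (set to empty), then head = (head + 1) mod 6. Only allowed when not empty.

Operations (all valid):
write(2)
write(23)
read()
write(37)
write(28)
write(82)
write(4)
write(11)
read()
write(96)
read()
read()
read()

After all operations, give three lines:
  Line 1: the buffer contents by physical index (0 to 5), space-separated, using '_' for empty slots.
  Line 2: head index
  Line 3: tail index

write(2): buf=[2 _ _ _ _ _], head=0, tail=1, size=1
write(23): buf=[2 23 _ _ _ _], head=0, tail=2, size=2
read(): buf=[_ 23 _ _ _ _], head=1, tail=2, size=1
write(37): buf=[_ 23 37 _ _ _], head=1, tail=3, size=2
write(28): buf=[_ 23 37 28 _ _], head=1, tail=4, size=3
write(82): buf=[_ 23 37 28 82 _], head=1, tail=5, size=4
write(4): buf=[_ 23 37 28 82 4], head=1, tail=0, size=5
write(11): buf=[11 23 37 28 82 4], head=1, tail=1, size=6
read(): buf=[11 _ 37 28 82 4], head=2, tail=1, size=5
write(96): buf=[11 96 37 28 82 4], head=2, tail=2, size=6
read(): buf=[11 96 _ 28 82 4], head=3, tail=2, size=5
read(): buf=[11 96 _ _ 82 4], head=4, tail=2, size=4
read(): buf=[11 96 _ _ _ 4], head=5, tail=2, size=3

Answer: 11 96 _ _ _ 4
5
2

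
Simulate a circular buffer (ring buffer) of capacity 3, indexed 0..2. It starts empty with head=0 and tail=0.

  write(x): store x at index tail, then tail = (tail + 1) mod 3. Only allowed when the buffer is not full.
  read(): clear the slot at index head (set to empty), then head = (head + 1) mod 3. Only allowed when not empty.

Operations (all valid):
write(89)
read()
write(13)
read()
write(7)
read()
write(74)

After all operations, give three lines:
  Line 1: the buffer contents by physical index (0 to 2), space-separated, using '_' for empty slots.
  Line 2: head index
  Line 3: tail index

write(89): buf=[89 _ _], head=0, tail=1, size=1
read(): buf=[_ _ _], head=1, tail=1, size=0
write(13): buf=[_ 13 _], head=1, tail=2, size=1
read(): buf=[_ _ _], head=2, tail=2, size=0
write(7): buf=[_ _ 7], head=2, tail=0, size=1
read(): buf=[_ _ _], head=0, tail=0, size=0
write(74): buf=[74 _ _], head=0, tail=1, size=1

Answer: 74 _ _
0
1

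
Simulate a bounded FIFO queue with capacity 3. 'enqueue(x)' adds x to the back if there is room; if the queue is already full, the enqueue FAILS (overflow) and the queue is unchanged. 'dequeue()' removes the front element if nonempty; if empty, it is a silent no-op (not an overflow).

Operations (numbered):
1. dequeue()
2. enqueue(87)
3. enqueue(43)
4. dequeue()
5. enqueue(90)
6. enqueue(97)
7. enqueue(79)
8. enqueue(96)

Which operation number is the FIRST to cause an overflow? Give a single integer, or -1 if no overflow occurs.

Answer: 7

Derivation:
1. dequeue(): empty, no-op, size=0
2. enqueue(87): size=1
3. enqueue(43): size=2
4. dequeue(): size=1
5. enqueue(90): size=2
6. enqueue(97): size=3
7. enqueue(79): size=3=cap → OVERFLOW (fail)
8. enqueue(96): size=3=cap → OVERFLOW (fail)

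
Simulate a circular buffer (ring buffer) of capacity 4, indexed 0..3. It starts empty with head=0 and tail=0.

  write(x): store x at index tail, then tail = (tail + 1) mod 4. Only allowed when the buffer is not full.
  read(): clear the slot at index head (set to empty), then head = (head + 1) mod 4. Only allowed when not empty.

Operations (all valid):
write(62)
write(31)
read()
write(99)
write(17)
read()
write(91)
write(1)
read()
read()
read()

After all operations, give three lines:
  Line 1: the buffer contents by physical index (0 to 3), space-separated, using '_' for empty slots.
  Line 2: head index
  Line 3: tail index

write(62): buf=[62 _ _ _], head=0, tail=1, size=1
write(31): buf=[62 31 _ _], head=0, tail=2, size=2
read(): buf=[_ 31 _ _], head=1, tail=2, size=1
write(99): buf=[_ 31 99 _], head=1, tail=3, size=2
write(17): buf=[_ 31 99 17], head=1, tail=0, size=3
read(): buf=[_ _ 99 17], head=2, tail=0, size=2
write(91): buf=[91 _ 99 17], head=2, tail=1, size=3
write(1): buf=[91 1 99 17], head=2, tail=2, size=4
read(): buf=[91 1 _ 17], head=3, tail=2, size=3
read(): buf=[91 1 _ _], head=0, tail=2, size=2
read(): buf=[_ 1 _ _], head=1, tail=2, size=1

Answer: _ 1 _ _
1
2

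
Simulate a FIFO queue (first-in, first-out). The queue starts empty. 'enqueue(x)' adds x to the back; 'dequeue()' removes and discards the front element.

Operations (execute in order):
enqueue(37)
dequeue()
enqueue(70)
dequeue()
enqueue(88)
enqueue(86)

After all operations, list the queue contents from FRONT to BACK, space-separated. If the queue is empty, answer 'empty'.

Answer: 88 86

Derivation:
enqueue(37): [37]
dequeue(): []
enqueue(70): [70]
dequeue(): []
enqueue(88): [88]
enqueue(86): [88, 86]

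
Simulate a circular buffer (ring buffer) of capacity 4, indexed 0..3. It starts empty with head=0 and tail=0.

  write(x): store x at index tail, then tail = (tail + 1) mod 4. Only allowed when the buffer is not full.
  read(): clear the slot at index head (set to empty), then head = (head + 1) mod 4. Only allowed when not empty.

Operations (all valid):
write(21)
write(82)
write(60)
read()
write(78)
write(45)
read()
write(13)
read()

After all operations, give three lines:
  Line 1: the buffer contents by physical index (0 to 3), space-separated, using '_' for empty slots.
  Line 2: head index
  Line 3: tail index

write(21): buf=[21 _ _ _], head=0, tail=1, size=1
write(82): buf=[21 82 _ _], head=0, tail=2, size=2
write(60): buf=[21 82 60 _], head=0, tail=3, size=3
read(): buf=[_ 82 60 _], head=1, tail=3, size=2
write(78): buf=[_ 82 60 78], head=1, tail=0, size=3
write(45): buf=[45 82 60 78], head=1, tail=1, size=4
read(): buf=[45 _ 60 78], head=2, tail=1, size=3
write(13): buf=[45 13 60 78], head=2, tail=2, size=4
read(): buf=[45 13 _ 78], head=3, tail=2, size=3

Answer: 45 13 _ 78
3
2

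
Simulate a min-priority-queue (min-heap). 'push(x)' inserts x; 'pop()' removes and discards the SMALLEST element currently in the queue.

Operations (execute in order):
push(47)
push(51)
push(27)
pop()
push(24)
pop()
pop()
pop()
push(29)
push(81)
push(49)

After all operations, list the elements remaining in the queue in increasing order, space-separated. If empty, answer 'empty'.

Answer: 29 49 81

Derivation:
push(47): heap contents = [47]
push(51): heap contents = [47, 51]
push(27): heap contents = [27, 47, 51]
pop() → 27: heap contents = [47, 51]
push(24): heap contents = [24, 47, 51]
pop() → 24: heap contents = [47, 51]
pop() → 47: heap contents = [51]
pop() → 51: heap contents = []
push(29): heap contents = [29]
push(81): heap contents = [29, 81]
push(49): heap contents = [29, 49, 81]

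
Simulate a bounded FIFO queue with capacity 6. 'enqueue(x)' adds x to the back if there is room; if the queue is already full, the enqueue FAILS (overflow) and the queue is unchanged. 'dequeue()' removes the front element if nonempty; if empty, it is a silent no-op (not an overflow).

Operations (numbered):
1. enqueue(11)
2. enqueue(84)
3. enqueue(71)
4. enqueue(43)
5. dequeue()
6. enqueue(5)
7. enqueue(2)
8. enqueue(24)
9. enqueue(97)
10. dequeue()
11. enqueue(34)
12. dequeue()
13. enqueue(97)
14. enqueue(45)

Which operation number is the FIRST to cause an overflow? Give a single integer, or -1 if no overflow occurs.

1. enqueue(11): size=1
2. enqueue(84): size=2
3. enqueue(71): size=3
4. enqueue(43): size=4
5. dequeue(): size=3
6. enqueue(5): size=4
7. enqueue(2): size=5
8. enqueue(24): size=6
9. enqueue(97): size=6=cap → OVERFLOW (fail)
10. dequeue(): size=5
11. enqueue(34): size=6
12. dequeue(): size=5
13. enqueue(97): size=6
14. enqueue(45): size=6=cap → OVERFLOW (fail)

Answer: 9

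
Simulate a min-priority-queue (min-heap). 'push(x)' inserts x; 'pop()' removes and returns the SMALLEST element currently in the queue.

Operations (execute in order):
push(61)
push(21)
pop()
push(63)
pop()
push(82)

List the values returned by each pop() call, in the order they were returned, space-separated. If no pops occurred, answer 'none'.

push(61): heap contents = [61]
push(21): heap contents = [21, 61]
pop() → 21: heap contents = [61]
push(63): heap contents = [61, 63]
pop() → 61: heap contents = [63]
push(82): heap contents = [63, 82]

Answer: 21 61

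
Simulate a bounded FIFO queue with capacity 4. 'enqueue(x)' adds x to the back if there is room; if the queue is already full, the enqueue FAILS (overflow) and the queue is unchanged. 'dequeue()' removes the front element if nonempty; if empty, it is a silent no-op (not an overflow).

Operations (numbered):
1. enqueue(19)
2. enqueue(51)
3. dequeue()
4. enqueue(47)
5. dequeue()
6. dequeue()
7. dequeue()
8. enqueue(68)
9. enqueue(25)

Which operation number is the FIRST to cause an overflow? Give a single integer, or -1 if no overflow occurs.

Answer: -1

Derivation:
1. enqueue(19): size=1
2. enqueue(51): size=2
3. dequeue(): size=1
4. enqueue(47): size=2
5. dequeue(): size=1
6. dequeue(): size=0
7. dequeue(): empty, no-op, size=0
8. enqueue(68): size=1
9. enqueue(25): size=2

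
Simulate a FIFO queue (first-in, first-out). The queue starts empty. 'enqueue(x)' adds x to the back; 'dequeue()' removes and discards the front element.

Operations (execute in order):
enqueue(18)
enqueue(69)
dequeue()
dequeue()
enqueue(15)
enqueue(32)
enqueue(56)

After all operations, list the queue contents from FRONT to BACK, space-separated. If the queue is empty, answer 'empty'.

Answer: 15 32 56

Derivation:
enqueue(18): [18]
enqueue(69): [18, 69]
dequeue(): [69]
dequeue(): []
enqueue(15): [15]
enqueue(32): [15, 32]
enqueue(56): [15, 32, 56]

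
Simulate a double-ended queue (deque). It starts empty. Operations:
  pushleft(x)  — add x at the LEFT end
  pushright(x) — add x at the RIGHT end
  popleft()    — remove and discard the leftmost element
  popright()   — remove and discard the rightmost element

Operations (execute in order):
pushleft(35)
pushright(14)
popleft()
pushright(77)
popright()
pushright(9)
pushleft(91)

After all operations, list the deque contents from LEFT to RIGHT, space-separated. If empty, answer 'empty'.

pushleft(35): [35]
pushright(14): [35, 14]
popleft(): [14]
pushright(77): [14, 77]
popright(): [14]
pushright(9): [14, 9]
pushleft(91): [91, 14, 9]

Answer: 91 14 9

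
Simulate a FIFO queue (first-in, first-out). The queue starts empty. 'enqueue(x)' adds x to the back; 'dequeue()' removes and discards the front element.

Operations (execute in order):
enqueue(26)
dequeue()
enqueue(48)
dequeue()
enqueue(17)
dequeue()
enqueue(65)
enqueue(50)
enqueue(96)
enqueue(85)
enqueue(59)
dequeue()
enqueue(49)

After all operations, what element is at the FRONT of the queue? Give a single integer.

enqueue(26): queue = [26]
dequeue(): queue = []
enqueue(48): queue = [48]
dequeue(): queue = []
enqueue(17): queue = [17]
dequeue(): queue = []
enqueue(65): queue = [65]
enqueue(50): queue = [65, 50]
enqueue(96): queue = [65, 50, 96]
enqueue(85): queue = [65, 50, 96, 85]
enqueue(59): queue = [65, 50, 96, 85, 59]
dequeue(): queue = [50, 96, 85, 59]
enqueue(49): queue = [50, 96, 85, 59, 49]

Answer: 50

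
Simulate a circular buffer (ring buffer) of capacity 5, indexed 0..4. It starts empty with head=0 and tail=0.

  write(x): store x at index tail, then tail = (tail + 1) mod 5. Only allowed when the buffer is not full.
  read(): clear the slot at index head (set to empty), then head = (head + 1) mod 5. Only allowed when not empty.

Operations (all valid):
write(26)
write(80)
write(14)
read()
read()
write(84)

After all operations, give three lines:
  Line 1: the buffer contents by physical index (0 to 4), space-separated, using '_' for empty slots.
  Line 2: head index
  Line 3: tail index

write(26): buf=[26 _ _ _ _], head=0, tail=1, size=1
write(80): buf=[26 80 _ _ _], head=0, tail=2, size=2
write(14): buf=[26 80 14 _ _], head=0, tail=3, size=3
read(): buf=[_ 80 14 _ _], head=1, tail=3, size=2
read(): buf=[_ _ 14 _ _], head=2, tail=3, size=1
write(84): buf=[_ _ 14 84 _], head=2, tail=4, size=2

Answer: _ _ 14 84 _
2
4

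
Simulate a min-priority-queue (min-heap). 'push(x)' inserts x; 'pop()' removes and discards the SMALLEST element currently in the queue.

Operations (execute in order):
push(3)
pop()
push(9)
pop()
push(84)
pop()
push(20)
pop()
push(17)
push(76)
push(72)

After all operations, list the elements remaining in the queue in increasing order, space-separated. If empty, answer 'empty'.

push(3): heap contents = [3]
pop() → 3: heap contents = []
push(9): heap contents = [9]
pop() → 9: heap contents = []
push(84): heap contents = [84]
pop() → 84: heap contents = []
push(20): heap contents = [20]
pop() → 20: heap contents = []
push(17): heap contents = [17]
push(76): heap contents = [17, 76]
push(72): heap contents = [17, 72, 76]

Answer: 17 72 76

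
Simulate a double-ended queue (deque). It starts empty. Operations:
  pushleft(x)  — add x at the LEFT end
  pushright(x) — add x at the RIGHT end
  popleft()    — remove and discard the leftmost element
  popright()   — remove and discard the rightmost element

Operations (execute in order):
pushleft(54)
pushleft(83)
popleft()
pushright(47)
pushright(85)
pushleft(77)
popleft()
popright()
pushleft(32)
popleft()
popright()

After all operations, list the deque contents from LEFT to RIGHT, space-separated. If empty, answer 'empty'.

pushleft(54): [54]
pushleft(83): [83, 54]
popleft(): [54]
pushright(47): [54, 47]
pushright(85): [54, 47, 85]
pushleft(77): [77, 54, 47, 85]
popleft(): [54, 47, 85]
popright(): [54, 47]
pushleft(32): [32, 54, 47]
popleft(): [54, 47]
popright(): [54]

Answer: 54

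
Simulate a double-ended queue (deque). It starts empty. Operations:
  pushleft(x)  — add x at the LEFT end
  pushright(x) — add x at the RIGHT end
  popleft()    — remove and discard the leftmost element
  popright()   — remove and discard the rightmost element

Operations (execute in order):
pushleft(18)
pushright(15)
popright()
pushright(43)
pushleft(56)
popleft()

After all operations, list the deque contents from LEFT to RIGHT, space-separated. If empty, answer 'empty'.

Answer: 18 43

Derivation:
pushleft(18): [18]
pushright(15): [18, 15]
popright(): [18]
pushright(43): [18, 43]
pushleft(56): [56, 18, 43]
popleft(): [18, 43]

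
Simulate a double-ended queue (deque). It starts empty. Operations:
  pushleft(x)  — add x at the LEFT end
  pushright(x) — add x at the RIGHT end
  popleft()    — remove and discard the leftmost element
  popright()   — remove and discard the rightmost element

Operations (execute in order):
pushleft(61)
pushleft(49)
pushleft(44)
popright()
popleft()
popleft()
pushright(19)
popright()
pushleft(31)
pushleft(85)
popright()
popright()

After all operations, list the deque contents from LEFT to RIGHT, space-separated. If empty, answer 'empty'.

pushleft(61): [61]
pushleft(49): [49, 61]
pushleft(44): [44, 49, 61]
popright(): [44, 49]
popleft(): [49]
popleft(): []
pushright(19): [19]
popright(): []
pushleft(31): [31]
pushleft(85): [85, 31]
popright(): [85]
popright(): []

Answer: empty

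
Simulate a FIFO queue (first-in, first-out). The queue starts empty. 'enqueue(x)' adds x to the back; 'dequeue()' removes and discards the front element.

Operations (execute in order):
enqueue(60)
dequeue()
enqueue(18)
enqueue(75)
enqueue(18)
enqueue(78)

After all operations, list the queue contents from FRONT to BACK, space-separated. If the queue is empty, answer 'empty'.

Answer: 18 75 18 78

Derivation:
enqueue(60): [60]
dequeue(): []
enqueue(18): [18]
enqueue(75): [18, 75]
enqueue(18): [18, 75, 18]
enqueue(78): [18, 75, 18, 78]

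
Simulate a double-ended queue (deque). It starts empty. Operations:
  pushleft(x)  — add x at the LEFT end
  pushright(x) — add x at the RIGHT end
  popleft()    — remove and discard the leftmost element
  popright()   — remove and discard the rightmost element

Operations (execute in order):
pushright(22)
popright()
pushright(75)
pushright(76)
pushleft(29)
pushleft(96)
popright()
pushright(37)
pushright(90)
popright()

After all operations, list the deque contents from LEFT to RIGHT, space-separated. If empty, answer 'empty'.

pushright(22): [22]
popright(): []
pushright(75): [75]
pushright(76): [75, 76]
pushleft(29): [29, 75, 76]
pushleft(96): [96, 29, 75, 76]
popright(): [96, 29, 75]
pushright(37): [96, 29, 75, 37]
pushright(90): [96, 29, 75, 37, 90]
popright(): [96, 29, 75, 37]

Answer: 96 29 75 37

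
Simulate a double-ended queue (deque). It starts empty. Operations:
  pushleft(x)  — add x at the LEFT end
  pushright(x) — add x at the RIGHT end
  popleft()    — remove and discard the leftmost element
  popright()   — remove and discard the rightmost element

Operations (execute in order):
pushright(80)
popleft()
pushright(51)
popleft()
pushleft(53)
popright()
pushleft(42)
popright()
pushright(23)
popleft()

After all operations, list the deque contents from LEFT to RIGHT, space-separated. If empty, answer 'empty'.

Answer: empty

Derivation:
pushright(80): [80]
popleft(): []
pushright(51): [51]
popleft(): []
pushleft(53): [53]
popright(): []
pushleft(42): [42]
popright(): []
pushright(23): [23]
popleft(): []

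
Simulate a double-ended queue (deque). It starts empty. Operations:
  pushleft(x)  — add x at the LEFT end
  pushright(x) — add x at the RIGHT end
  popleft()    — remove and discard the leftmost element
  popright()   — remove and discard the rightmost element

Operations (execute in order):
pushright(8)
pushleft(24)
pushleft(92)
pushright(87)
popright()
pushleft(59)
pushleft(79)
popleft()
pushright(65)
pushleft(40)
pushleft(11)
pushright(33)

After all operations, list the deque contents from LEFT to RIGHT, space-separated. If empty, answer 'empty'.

pushright(8): [8]
pushleft(24): [24, 8]
pushleft(92): [92, 24, 8]
pushright(87): [92, 24, 8, 87]
popright(): [92, 24, 8]
pushleft(59): [59, 92, 24, 8]
pushleft(79): [79, 59, 92, 24, 8]
popleft(): [59, 92, 24, 8]
pushright(65): [59, 92, 24, 8, 65]
pushleft(40): [40, 59, 92, 24, 8, 65]
pushleft(11): [11, 40, 59, 92, 24, 8, 65]
pushright(33): [11, 40, 59, 92, 24, 8, 65, 33]

Answer: 11 40 59 92 24 8 65 33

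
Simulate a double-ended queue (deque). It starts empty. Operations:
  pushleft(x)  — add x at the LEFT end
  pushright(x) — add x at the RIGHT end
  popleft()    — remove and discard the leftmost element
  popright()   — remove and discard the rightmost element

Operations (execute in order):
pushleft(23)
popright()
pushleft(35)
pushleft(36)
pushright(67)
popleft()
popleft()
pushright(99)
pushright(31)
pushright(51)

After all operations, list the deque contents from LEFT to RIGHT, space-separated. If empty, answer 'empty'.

pushleft(23): [23]
popright(): []
pushleft(35): [35]
pushleft(36): [36, 35]
pushright(67): [36, 35, 67]
popleft(): [35, 67]
popleft(): [67]
pushright(99): [67, 99]
pushright(31): [67, 99, 31]
pushright(51): [67, 99, 31, 51]

Answer: 67 99 31 51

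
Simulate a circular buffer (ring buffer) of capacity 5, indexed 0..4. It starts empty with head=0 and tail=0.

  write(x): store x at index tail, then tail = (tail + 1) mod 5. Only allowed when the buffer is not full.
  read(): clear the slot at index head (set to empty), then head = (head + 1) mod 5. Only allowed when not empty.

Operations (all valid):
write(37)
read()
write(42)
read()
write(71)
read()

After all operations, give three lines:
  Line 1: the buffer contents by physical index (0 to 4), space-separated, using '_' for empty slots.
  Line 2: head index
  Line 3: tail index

Answer: _ _ _ _ _
3
3

Derivation:
write(37): buf=[37 _ _ _ _], head=0, tail=1, size=1
read(): buf=[_ _ _ _ _], head=1, tail=1, size=0
write(42): buf=[_ 42 _ _ _], head=1, tail=2, size=1
read(): buf=[_ _ _ _ _], head=2, tail=2, size=0
write(71): buf=[_ _ 71 _ _], head=2, tail=3, size=1
read(): buf=[_ _ _ _ _], head=3, tail=3, size=0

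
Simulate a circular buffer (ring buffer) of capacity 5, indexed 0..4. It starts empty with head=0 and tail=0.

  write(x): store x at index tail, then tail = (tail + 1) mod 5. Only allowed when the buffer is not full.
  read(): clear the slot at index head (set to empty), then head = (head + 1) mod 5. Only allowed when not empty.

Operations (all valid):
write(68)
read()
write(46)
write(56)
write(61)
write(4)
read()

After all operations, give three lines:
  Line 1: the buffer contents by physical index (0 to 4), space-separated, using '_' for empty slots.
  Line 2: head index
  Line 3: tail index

Answer: _ _ 56 61 4
2
0

Derivation:
write(68): buf=[68 _ _ _ _], head=0, tail=1, size=1
read(): buf=[_ _ _ _ _], head=1, tail=1, size=0
write(46): buf=[_ 46 _ _ _], head=1, tail=2, size=1
write(56): buf=[_ 46 56 _ _], head=1, tail=3, size=2
write(61): buf=[_ 46 56 61 _], head=1, tail=4, size=3
write(4): buf=[_ 46 56 61 4], head=1, tail=0, size=4
read(): buf=[_ _ 56 61 4], head=2, tail=0, size=3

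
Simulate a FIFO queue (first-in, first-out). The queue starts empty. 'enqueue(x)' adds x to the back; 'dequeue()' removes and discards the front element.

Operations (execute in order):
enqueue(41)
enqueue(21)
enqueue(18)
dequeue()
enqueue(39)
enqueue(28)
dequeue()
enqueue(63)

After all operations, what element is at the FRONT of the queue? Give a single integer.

Answer: 18

Derivation:
enqueue(41): queue = [41]
enqueue(21): queue = [41, 21]
enqueue(18): queue = [41, 21, 18]
dequeue(): queue = [21, 18]
enqueue(39): queue = [21, 18, 39]
enqueue(28): queue = [21, 18, 39, 28]
dequeue(): queue = [18, 39, 28]
enqueue(63): queue = [18, 39, 28, 63]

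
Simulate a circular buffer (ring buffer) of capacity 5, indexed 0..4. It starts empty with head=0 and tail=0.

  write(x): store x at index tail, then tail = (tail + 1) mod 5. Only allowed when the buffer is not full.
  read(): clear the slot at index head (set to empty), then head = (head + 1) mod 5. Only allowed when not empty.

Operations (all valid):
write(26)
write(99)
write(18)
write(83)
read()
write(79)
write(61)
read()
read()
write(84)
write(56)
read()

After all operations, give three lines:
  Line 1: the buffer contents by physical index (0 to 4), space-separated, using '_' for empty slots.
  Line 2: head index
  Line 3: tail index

Answer: 61 84 56 _ 79
4
3

Derivation:
write(26): buf=[26 _ _ _ _], head=0, tail=1, size=1
write(99): buf=[26 99 _ _ _], head=0, tail=2, size=2
write(18): buf=[26 99 18 _ _], head=0, tail=3, size=3
write(83): buf=[26 99 18 83 _], head=0, tail=4, size=4
read(): buf=[_ 99 18 83 _], head=1, tail=4, size=3
write(79): buf=[_ 99 18 83 79], head=1, tail=0, size=4
write(61): buf=[61 99 18 83 79], head=1, tail=1, size=5
read(): buf=[61 _ 18 83 79], head=2, tail=1, size=4
read(): buf=[61 _ _ 83 79], head=3, tail=1, size=3
write(84): buf=[61 84 _ 83 79], head=3, tail=2, size=4
write(56): buf=[61 84 56 83 79], head=3, tail=3, size=5
read(): buf=[61 84 56 _ 79], head=4, tail=3, size=4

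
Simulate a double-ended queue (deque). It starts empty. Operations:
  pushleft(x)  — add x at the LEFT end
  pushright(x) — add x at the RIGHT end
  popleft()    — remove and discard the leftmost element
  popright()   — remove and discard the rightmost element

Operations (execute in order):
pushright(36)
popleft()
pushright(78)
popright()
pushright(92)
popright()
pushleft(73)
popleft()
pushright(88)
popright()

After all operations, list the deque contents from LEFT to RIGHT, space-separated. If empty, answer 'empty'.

Answer: empty

Derivation:
pushright(36): [36]
popleft(): []
pushright(78): [78]
popright(): []
pushright(92): [92]
popright(): []
pushleft(73): [73]
popleft(): []
pushright(88): [88]
popright(): []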